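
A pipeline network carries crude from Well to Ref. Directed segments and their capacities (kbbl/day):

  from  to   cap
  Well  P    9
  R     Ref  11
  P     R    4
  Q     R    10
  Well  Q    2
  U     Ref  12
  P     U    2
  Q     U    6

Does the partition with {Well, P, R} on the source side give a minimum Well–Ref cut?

Given cut capacity: 2 + 2 + 11 = 15.
Augment Well→P→R→Ref: bottleneck 4, flow now 4.
Augment Well→P→U→Ref: bottleneck 2, flow now 6.
Augment Well→Q→R→Ref: bottleneck 2, flow now 8.
No augmenting path remains; maximum flow = 8.
In the residual graph, reachable from Well: {Well, P}.
Min-cut edges: Well→Q (2), P→R (4), P→U (2); capacity 2 + 4 + 2 = 8.
Cut capacity 15 exceeds the max flow 8, so it is not minimum.

No — its capacity is 15, but the minimum cut has capacity 8.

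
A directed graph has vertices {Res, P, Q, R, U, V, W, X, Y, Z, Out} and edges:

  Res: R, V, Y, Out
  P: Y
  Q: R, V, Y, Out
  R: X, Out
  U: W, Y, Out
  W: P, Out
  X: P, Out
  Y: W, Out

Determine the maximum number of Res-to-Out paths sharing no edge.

Assign every edge capacity 1; by Menger, the answer equals the max flow.
Path Res→Out (+1); total 1.
Path Res→R→Out (+1); total 2.
Path Res→Y→Out (+1); total 3.
No residual Res→Out path; max flow = 3.
Certifying cut of size 3: {Res→Out, Res→R, Res→Y}.

3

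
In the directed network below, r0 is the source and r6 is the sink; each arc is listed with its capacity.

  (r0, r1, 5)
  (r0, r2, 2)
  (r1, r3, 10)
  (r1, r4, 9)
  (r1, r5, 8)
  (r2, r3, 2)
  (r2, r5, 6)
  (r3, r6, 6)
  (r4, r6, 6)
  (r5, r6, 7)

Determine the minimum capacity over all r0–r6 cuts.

Augment r0→r1→r3→r6: bottleneck 5, flow now 5.
Augment r0→r2→r3→r6: bottleneck 1, flow now 6.
Augment r0→r2→r5→r6: bottleneck 1, flow now 7.
No augmenting path remains; maximum flow = 7.
By max-flow min-cut, the minimum cut capacity equals the max flow.
In the residual graph, reachable from r0: {r0}.
Min-cut edges: r0→r1 (5), r0→r2 (2); capacity 5 + 2 = 7.

7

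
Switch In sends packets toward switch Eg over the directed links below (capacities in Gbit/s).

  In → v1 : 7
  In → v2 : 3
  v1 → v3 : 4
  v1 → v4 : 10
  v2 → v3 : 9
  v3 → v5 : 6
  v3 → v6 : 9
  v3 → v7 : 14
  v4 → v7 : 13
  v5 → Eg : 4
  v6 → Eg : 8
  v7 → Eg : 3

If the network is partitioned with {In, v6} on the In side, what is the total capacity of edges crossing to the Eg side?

18

Edges leaving {In, v6}: In→v1 (7), In→v2 (3), v6→Eg (8).
Cut capacity = 7 + 3 + 8 = 18.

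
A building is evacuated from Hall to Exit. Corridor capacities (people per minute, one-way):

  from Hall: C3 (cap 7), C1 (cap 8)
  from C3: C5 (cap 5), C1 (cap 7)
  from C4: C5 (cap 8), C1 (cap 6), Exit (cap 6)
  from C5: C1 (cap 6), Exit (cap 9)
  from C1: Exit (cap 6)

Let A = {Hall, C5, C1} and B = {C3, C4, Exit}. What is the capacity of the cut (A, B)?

22

Edges leaving {Hall, C5, C1}: Hall→C3 (7), C5→Exit (9), C1→Exit (6).
Cut capacity = 7 + 9 + 6 = 22.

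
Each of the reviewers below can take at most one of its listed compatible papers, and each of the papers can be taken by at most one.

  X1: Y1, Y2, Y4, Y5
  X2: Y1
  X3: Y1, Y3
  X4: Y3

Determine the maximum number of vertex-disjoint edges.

3

Unit-capacity flow: source→left, listed edges, right→sink; max matching = max flow.
Augmenting path X1→Y1 (+1); matched 1.
Augmenting path X3→Y3 (+1); matched 2.
Augmenting path X2→Y1→X1→Y2 (+1); matched 3.
No augmenting path remains; maximum matching = 3.
König certificate: {X1, Y1, Y3} is a vertex cover of size 3 (every listed pair touches it), so no matching can be larger.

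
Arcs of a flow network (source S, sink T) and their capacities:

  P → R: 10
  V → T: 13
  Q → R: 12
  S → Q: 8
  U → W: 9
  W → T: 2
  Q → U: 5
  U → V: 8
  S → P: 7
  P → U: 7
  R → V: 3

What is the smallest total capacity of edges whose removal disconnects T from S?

Augment S→P→R→V→T: bottleneck 3, flow now 3.
Augment S→P→U→V→T: bottleneck 4, flow now 7.
Augment S→Q→U→V→T: bottleneck 4, flow now 11.
Augment S→Q→U→W→T: bottleneck 1, flow now 12.
Augment S→Q→R→P→U→W→T: bottleneck 1, flow now 13. (uses reverse residual edge)
No augmenting path remains; maximum flow = 13.
By max-flow min-cut, the minimum cut capacity equals the max flow.
In the residual graph, reachable from S: {S, P, Q, R, U, W}.
Min-cut edges: R→V (3), U→V (8), W→T (2); capacity 3 + 8 + 2 = 13.

13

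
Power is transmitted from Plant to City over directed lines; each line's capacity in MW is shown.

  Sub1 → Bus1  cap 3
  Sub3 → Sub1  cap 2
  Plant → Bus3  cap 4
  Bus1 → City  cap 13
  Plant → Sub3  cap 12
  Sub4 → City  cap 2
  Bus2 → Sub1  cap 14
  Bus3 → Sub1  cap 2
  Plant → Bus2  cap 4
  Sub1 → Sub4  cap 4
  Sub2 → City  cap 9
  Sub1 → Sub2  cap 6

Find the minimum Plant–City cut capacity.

8

Augment Plant→Bus3→Sub1→Bus1→City: bottleneck 2, flow now 2.
Augment Plant→Bus2→Sub1→Bus1→City: bottleneck 1, flow now 3.
Augment Plant→Bus2→Sub1→Sub2→City: bottleneck 3, flow now 6.
Augment Plant→Sub3→Sub1→Sub2→City: bottleneck 2, flow now 8.
No augmenting path remains; maximum flow = 8.
By max-flow min-cut, the minimum cut capacity equals the max flow.
In the residual graph, reachable from Plant: {Plant, Bus3, Sub3}.
Min-cut edges: Plant→Bus2 (4), Bus3→Sub1 (2), Sub3→Sub1 (2); capacity 4 + 2 + 2 = 8.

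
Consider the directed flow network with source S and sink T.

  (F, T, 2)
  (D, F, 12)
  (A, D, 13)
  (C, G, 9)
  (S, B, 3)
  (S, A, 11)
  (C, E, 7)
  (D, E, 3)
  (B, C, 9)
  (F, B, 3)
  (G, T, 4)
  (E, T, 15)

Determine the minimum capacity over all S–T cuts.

11

Augment S→A→D→E→T: bottleneck 3, flow now 3.
Augment S→A→D→F→T: bottleneck 2, flow now 5.
Augment S→B→C→E→T: bottleneck 3, flow now 8.
Augment S→A→D→F→B→C→E→T: bottleneck 3, flow now 11.
No augmenting path remains; maximum flow = 11.
By max-flow min-cut, the minimum cut capacity equals the max flow.
In the residual graph, reachable from S: {S, A, D, F}.
Min-cut edges: S→B (3), D→E (3), F→B (3), F→T (2); capacity 3 + 3 + 3 + 2 = 11.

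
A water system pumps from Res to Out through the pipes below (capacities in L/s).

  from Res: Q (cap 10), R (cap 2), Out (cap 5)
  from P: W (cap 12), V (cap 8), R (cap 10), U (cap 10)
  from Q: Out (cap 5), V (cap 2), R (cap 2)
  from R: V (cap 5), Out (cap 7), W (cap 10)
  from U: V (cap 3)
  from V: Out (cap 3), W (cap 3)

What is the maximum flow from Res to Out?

16

Augment Res→Out: bottleneck 5, flow now 5.
Augment Res→Q→Out: bottleneck 5, flow now 10.
Augment Res→R→Out: bottleneck 2, flow now 12.
Augment Res→Q→R→Out: bottleneck 2, flow now 14.
Augment Res→Q→V→Out: bottleneck 2, flow now 16.
No augmenting path remains; maximum flow = 16.
In the residual graph, reachable from Res: {Res, Q}.
Min-cut edges: Res→R (2), Res→Out (5), Q→R (2), Q→V (2), Q→Out (5); capacity 2 + 5 + 2 + 2 + 5 = 16.
This cut is saturated, so no flow can exceed 16.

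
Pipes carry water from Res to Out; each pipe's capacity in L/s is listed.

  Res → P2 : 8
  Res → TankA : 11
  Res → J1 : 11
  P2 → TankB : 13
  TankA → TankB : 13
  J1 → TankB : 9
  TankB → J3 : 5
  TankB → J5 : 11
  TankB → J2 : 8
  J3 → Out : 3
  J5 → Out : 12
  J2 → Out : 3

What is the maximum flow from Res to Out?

Augment Res→P2→TankB→J3→Out: bottleneck 3, flow now 3.
Augment Res→P2→TankB→J5→Out: bottleneck 5, flow now 8.
Augment Res→TankA→TankB→J5→Out: bottleneck 6, flow now 14.
Augment Res→TankA→TankB→J2→Out: bottleneck 3, flow now 17.
No augmenting path remains; maximum flow = 17.
In the residual graph, reachable from Res: {Res, P2, TankA, J1, TankB, J3, J2}.
Min-cut edges: TankB→J5 (11), J3→Out (3), J2→Out (3); capacity 11 + 3 + 3 = 17.
This cut is saturated, so no flow can exceed 17.

17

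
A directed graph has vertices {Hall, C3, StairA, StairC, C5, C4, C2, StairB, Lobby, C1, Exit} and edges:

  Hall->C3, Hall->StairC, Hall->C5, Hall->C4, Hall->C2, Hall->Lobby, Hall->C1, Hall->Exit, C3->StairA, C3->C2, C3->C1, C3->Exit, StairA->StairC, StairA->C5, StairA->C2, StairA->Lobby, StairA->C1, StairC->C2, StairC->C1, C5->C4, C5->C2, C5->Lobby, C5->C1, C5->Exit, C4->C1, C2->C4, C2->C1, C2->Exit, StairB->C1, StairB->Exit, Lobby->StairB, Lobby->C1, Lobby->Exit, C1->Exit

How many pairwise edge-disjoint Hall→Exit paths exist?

Assign every edge capacity 1; by Menger, the answer equals the max flow.
Path Hall→Exit (+1); total 1.
Path Hall→C3→Exit (+1); total 2.
Path Hall→C5→Exit (+1); total 3.
Path Hall→C2→Exit (+1); total 4.
Path Hall→Lobby→Exit (+1); total 5.
Path Hall→C1→Exit (+1); total 6.
No residual Hall→Exit path; max flow = 6.
Certifying cut of size 6: {C1→Exit, C2→Exit, Hall→C3, Hall→C5, Hall→Exit, Hall→Lobby}.

6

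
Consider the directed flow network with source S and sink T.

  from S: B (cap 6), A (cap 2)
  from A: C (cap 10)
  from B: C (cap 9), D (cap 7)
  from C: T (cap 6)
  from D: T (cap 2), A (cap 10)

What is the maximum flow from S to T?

Augment S→A→C→T: bottleneck 2, flow now 2.
Augment S→B→C→T: bottleneck 4, flow now 6.
Augment S→B→D→T: bottleneck 2, flow now 8.
No augmenting path remains; maximum flow = 8.
In the residual graph, reachable from S: {S}.
Min-cut edges: S→A (2), S→B (6); capacity 2 + 6 = 8.
This cut is saturated, so no flow can exceed 8.

8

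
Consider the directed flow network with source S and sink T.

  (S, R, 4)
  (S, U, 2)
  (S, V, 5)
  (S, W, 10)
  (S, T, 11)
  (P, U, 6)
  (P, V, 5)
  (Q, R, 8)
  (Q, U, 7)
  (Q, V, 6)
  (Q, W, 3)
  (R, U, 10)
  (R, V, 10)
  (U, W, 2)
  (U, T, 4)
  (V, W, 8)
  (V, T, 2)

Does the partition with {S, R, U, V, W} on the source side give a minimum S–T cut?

Given cut capacity: 11 + 4 + 2 = 17.
Augment S→T: bottleneck 11, flow now 11.
Augment S→U→T: bottleneck 2, flow now 13.
Augment S→V→T: bottleneck 2, flow now 15.
Augment S→R→U→T: bottleneck 2, flow now 17.
No augmenting path remains; maximum flow = 17.
Cut capacity 17 equals the max flow, so it is a minimum cut.

Yes — it is a minimum cut (capacity 17).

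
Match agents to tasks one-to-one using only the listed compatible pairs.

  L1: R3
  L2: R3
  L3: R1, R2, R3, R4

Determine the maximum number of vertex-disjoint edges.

Unit-capacity flow: source→left, listed edges, right→sink; max matching = max flow.
Augmenting path L1→R3 (+1); matched 1.
Augmenting path L3→R1 (+1); matched 2.
No augmenting path remains; maximum matching = 2.
König certificate: {L3, R3} is a vertex cover of size 2 (every listed pair touches it), so no matching can be larger.

2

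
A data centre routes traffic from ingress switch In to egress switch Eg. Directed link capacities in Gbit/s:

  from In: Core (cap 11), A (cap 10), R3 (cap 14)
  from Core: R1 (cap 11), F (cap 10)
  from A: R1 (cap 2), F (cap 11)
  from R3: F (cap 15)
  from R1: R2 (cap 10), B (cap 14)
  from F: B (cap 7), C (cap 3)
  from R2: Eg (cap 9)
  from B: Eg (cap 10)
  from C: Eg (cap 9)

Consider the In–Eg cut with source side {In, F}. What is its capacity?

45

Edges leaving {In, F}: In→Core (11), In→A (10), In→R3 (14), F→B (7), F→C (3).
Cut capacity = 11 + 10 + 14 + 7 + 3 = 45.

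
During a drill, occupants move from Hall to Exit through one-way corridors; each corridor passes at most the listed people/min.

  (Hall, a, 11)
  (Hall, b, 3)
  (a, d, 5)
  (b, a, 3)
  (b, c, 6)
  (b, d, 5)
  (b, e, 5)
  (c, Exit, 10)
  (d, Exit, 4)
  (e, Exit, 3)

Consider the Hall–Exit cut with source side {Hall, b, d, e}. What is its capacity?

Edges leaving {Hall, b, d, e}: Hall→a (11), b→a (3), b→c (6), d→Exit (4), e→Exit (3).
Cut capacity = 11 + 3 + 6 + 4 + 3 = 27.

27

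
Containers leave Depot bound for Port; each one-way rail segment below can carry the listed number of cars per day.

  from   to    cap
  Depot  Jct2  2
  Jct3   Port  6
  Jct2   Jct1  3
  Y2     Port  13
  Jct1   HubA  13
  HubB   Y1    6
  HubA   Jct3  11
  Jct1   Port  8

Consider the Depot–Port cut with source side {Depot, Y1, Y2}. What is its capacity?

Edges leaving {Depot, Y1, Y2}: Depot→Jct2 (2), Y2→Port (13).
Cut capacity = 2 + 13 = 15.

15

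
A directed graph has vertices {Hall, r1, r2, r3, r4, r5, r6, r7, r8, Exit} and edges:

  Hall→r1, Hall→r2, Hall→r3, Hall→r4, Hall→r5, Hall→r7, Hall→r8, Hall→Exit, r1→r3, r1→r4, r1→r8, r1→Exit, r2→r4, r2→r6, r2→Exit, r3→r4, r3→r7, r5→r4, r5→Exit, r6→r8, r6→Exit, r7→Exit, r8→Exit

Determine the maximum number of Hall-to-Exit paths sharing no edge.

6

Assign every edge capacity 1; by Menger, the answer equals the max flow.
Path Hall→Exit (+1); total 1.
Path Hall→r1→Exit (+1); total 2.
Path Hall→r2→Exit (+1); total 3.
Path Hall→r5→Exit (+1); total 4.
Path Hall→r7→Exit (+1); total 5.
Path Hall→r8→Exit (+1); total 6.
No residual Hall→Exit path; max flow = 6.
Certifying cut of size 6: {Hall→Exit, Hall→r1, Hall→r2, Hall→r5, Hall→r8, r7→Exit}.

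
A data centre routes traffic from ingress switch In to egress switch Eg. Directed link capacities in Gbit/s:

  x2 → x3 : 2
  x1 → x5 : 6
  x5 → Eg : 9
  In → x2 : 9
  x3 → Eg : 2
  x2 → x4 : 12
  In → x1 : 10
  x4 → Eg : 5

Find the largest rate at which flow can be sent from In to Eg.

Augment In→x1→x5→Eg: bottleneck 6, flow now 6.
Augment In→x2→x3→Eg: bottleneck 2, flow now 8.
Augment In→x2→x4→Eg: bottleneck 5, flow now 13.
No augmenting path remains; maximum flow = 13.
In the residual graph, reachable from In: {In, x1, x2, x4}.
Min-cut edges: x1→x5 (6), x2→x3 (2), x4→Eg (5); capacity 6 + 2 + 5 = 13.
This cut is saturated, so no flow can exceed 13.

13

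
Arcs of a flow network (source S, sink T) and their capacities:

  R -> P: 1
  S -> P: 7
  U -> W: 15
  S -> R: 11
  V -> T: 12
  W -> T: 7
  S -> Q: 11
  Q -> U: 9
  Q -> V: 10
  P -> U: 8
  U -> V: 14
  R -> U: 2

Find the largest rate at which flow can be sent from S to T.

19

Augment S→Q→V→T: bottleneck 10, flow now 10.
Augment S→P→U→V→T: bottleneck 2, flow now 12.
Augment S→P→U→W→T: bottleneck 5, flow now 17.
Augment S→Q→U→W→T: bottleneck 1, flow now 18.
Augment S→R→U→W→T: bottleneck 1, flow now 19.
No augmenting path remains; maximum flow = 19.
In the residual graph, reachable from S: {S, P, Q, R, U, V, W}.
Min-cut edges: V→T (12), W→T (7); capacity 12 + 7 = 19.
This cut is saturated, so no flow can exceed 19.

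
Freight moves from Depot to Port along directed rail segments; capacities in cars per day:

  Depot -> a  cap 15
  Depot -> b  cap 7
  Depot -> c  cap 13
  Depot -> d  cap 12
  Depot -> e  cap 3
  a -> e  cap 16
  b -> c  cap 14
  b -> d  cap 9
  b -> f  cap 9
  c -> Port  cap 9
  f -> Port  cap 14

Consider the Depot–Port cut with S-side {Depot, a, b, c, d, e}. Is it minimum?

Given cut capacity: 9 + 9 = 18.
Augment Depot→c→Port: bottleneck 9, flow now 9.
Augment Depot→b→f→Port: bottleneck 7, flow now 16.
No augmenting path remains; maximum flow = 16.
In the residual graph, reachable from Depot: {Depot, a, c, d, e}.
Min-cut edges: Depot→b (7), c→Port (9); capacity 7 + 9 = 16.
Cut capacity 18 exceeds the max flow 16, so it is not minimum.

No — its capacity is 18, but the minimum cut has capacity 16.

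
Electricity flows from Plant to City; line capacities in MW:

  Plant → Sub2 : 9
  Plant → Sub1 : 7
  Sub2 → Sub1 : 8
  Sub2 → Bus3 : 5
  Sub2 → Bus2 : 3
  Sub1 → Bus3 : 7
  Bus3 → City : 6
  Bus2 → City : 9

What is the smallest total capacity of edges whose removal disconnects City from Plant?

9

Augment Plant→Sub2→Bus3→City: bottleneck 5, flow now 5.
Augment Plant→Sub2→Bus2→City: bottleneck 3, flow now 8.
Augment Plant→Sub1→Bus3→City: bottleneck 1, flow now 9.
No augmenting path remains; maximum flow = 9.
By max-flow min-cut, the minimum cut capacity equals the max flow.
In the residual graph, reachable from Plant: {Plant, Sub2, Sub1, Bus3}.
Min-cut edges: Sub2→Bus2 (3), Bus3→City (6); capacity 3 + 6 = 9.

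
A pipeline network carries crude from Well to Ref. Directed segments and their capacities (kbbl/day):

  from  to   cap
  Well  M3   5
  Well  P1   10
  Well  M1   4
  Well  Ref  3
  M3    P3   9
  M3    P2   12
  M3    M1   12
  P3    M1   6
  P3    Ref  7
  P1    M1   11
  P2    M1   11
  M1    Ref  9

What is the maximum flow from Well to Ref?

Augment Well→Ref: bottleneck 3, flow now 3.
Augment Well→M1→Ref: bottleneck 4, flow now 7.
Augment Well→M3→P3→Ref: bottleneck 5, flow now 12.
Augment Well→P1→M1→Ref: bottleneck 5, flow now 17.
No augmenting path remains; maximum flow = 17.
In the residual graph, reachable from Well: {Well, P1, M1}.
Min-cut edges: Well→M3 (5), Well→Ref (3), M1→Ref (9); capacity 5 + 3 + 9 = 17.
This cut is saturated, so no flow can exceed 17.

17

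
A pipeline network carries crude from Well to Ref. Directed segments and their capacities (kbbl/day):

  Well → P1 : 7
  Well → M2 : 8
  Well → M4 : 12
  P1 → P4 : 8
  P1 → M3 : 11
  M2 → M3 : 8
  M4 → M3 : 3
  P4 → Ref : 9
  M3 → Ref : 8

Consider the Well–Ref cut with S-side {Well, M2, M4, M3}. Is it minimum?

Given cut capacity: 7 + 8 = 15.
Augment Well→P1→P4→Ref: bottleneck 7, flow now 7.
Augment Well→M2→M3→Ref: bottleneck 8, flow now 15.
No augmenting path remains; maximum flow = 15.
Cut capacity 15 equals the max flow, so it is a minimum cut.

Yes — it is a minimum cut (capacity 15).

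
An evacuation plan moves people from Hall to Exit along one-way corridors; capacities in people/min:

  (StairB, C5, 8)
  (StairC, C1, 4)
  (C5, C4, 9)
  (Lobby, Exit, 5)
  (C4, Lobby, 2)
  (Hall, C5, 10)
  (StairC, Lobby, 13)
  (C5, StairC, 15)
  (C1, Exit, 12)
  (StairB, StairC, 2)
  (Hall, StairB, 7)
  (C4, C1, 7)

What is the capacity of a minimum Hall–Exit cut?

Augment Hall→C5→StairC→C1→Exit: bottleneck 4, flow now 4.
Augment Hall→C5→StairC→Lobby→Exit: bottleneck 5, flow now 9.
Augment Hall→C5→C4→C1→Exit: bottleneck 1, flow now 10.
Augment Hall→StairB→C5→C4→C1→Exit: bottleneck 6, flow now 16.
No augmenting path remains; maximum flow = 16.
By max-flow min-cut, the minimum cut capacity equals the max flow.
In the residual graph, reachable from Hall: {Hall, C5, StairB, StairC, C4, Lobby}.
Min-cut edges: StairC→C1 (4), C4→C1 (7), Lobby→Exit (5); capacity 4 + 7 + 5 = 16.

16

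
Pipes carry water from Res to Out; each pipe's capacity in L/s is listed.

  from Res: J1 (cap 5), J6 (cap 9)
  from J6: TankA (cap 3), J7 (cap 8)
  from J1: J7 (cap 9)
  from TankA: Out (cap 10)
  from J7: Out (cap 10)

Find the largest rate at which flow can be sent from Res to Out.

Augment Res→J6→TankA→Out: bottleneck 3, flow now 3.
Augment Res→J6→J7→Out: bottleneck 6, flow now 9.
Augment Res→J1→J7→Out: bottleneck 4, flow now 13.
No augmenting path remains; maximum flow = 13.
In the residual graph, reachable from Res: {Res, J6, J1, J7}.
Min-cut edges: J6→TankA (3), J7→Out (10); capacity 3 + 10 = 13.
This cut is saturated, so no flow can exceed 13.

13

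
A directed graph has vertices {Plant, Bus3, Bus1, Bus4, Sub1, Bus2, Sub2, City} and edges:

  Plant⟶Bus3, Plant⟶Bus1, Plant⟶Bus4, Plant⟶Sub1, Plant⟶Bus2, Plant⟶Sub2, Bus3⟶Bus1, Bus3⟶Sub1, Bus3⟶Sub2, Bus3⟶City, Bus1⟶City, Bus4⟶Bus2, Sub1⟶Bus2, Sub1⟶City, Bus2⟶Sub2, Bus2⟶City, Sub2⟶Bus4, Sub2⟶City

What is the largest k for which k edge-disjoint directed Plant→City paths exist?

Assign every edge capacity 1; by Menger, the answer equals the max flow.
Path Plant→Bus3→City (+1); total 1.
Path Plant→Bus1→City (+1); total 2.
Path Plant→Sub1→City (+1); total 3.
Path Plant→Bus2→City (+1); total 4.
Path Plant→Sub2→City (+1); total 5.
No residual Plant→City path; max flow = 5.
Certifying cut of size 5: {Bus2→City, Plant→Bus1, Plant→Bus3, Plant→Sub1, Sub2→City}.

5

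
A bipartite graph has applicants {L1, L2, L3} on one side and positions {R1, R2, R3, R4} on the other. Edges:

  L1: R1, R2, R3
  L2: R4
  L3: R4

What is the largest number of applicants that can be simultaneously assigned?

Unit-capacity flow: source→left, listed edges, right→sink; max matching = max flow.
Augmenting path L1→R1 (+1); matched 1.
Augmenting path L2→R4 (+1); matched 2.
No augmenting path remains; maximum matching = 2.
König certificate: {L1, R4} is a vertex cover of size 2 (every listed pair touches it), so no matching can be larger.

2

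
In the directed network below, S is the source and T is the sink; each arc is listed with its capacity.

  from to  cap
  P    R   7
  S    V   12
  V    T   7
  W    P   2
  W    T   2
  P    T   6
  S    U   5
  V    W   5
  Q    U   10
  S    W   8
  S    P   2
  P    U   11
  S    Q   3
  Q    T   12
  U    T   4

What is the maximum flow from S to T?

Augment S→P→T: bottleneck 2, flow now 2.
Augment S→Q→T: bottleneck 3, flow now 5.
Augment S→U→T: bottleneck 4, flow now 9.
Augment S→V→T: bottleneck 7, flow now 16.
Augment S→W→T: bottleneck 2, flow now 18.
Augment S→W→P→T: bottleneck 2, flow now 20.
No augmenting path remains; maximum flow = 20.
In the residual graph, reachable from S: {S, U, V, W}.
Min-cut edges: S→P (2), S→Q (3), U→T (4), V→T (7), W→P (2), W→T (2); capacity 2 + 3 + 4 + 7 + 2 + 2 = 20.
This cut is saturated, so no flow can exceed 20.

20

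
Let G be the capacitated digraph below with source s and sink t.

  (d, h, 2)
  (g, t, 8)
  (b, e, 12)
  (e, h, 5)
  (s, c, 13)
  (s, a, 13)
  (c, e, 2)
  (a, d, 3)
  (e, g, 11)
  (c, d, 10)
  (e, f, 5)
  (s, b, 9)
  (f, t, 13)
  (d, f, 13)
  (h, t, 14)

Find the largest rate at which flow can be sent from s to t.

Augment s→a→d→f→t: bottleneck 3, flow now 3.
Augment s→b→e→f→t: bottleneck 5, flow now 8.
Augment s→b→e→g→t: bottleneck 4, flow now 12.
Augment s→c→d→f→t: bottleneck 5, flow now 17.
Augment s→c→d→h→t: bottleneck 2, flow now 19.
Augment s→c→e→g→t: bottleneck 2, flow now 21.
Augment s→c→d→f→e→g→t: bottleneck 2, flow now 23. (uses reverse residual edge)
Augment s→c→d→f→e→h→t: bottleneck 1, flow now 24. (uses reverse residual edge)
No augmenting path remains; maximum flow = 24.
In the residual graph, reachable from s: {s, a, c}.
Min-cut edges: s→b (9), a→d (3), c→d (10), c→e (2); capacity 9 + 3 + 10 + 2 = 24.
This cut is saturated, so no flow can exceed 24.

24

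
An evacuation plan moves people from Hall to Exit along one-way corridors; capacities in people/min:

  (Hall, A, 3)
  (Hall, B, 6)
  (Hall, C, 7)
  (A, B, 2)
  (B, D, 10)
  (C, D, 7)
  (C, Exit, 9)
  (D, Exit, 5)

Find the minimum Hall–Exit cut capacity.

Augment Hall→C→Exit: bottleneck 7, flow now 7.
Augment Hall→B→D→Exit: bottleneck 5, flow now 12.
No augmenting path remains; maximum flow = 12.
By max-flow min-cut, the minimum cut capacity equals the max flow.
In the residual graph, reachable from Hall: {Hall, A, B, D}.
Min-cut edges: Hall→C (7), D→Exit (5); capacity 7 + 5 = 12.

12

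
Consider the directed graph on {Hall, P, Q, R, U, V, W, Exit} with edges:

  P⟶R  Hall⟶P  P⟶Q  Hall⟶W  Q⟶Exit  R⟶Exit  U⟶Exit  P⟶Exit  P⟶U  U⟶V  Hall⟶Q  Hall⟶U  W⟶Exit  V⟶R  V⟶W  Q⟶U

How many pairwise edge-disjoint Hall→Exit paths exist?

Assign every edge capacity 1; by Menger, the answer equals the max flow.
Path Hall→P→Exit (+1); total 1.
Path Hall→Q→Exit (+1); total 2.
Path Hall→U→Exit (+1); total 3.
Path Hall→W→Exit (+1); total 4.
No residual Hall→Exit path; max flow = 4.
Certifying cut of size 4: {Hall→P, Hall→Q, Hall→U, Hall→W}.

4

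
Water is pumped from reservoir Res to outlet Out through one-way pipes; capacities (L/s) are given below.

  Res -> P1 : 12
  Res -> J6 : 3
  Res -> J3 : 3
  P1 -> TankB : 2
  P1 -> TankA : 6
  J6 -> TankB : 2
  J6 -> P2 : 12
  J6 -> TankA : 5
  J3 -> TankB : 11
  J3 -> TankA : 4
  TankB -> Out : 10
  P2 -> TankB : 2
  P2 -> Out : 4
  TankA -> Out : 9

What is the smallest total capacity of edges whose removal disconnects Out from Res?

Augment Res→P1→TankB→Out: bottleneck 2, flow now 2.
Augment Res→P1→TankA→Out: bottleneck 6, flow now 8.
Augment Res→J6→TankB→Out: bottleneck 2, flow now 10.
Augment Res→J6→P2→Out: bottleneck 1, flow now 11.
Augment Res→J3→TankB→Out: bottleneck 3, flow now 14.
No augmenting path remains; maximum flow = 14.
By max-flow min-cut, the minimum cut capacity equals the max flow.
In the residual graph, reachable from Res: {Res, P1}.
Min-cut edges: Res→J6 (3), Res→J3 (3), P1→TankB (2), P1→TankA (6); capacity 3 + 3 + 2 + 6 = 14.

14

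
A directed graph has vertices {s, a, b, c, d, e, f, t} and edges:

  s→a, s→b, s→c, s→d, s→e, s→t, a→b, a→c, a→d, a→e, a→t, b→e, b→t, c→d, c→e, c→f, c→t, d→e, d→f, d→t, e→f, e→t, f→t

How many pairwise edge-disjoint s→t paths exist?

Assign every edge capacity 1; by Menger, the answer equals the max flow.
Path s→t (+1); total 1.
Path s→a→t (+1); total 2.
Path s→b→t (+1); total 3.
Path s→c→t (+1); total 4.
Path s→d→t (+1); total 5.
Path s→e→t (+1); total 6.
No residual s→t path; max flow = 6.
Certifying cut of size 6: {s→a, s→b, s→c, s→d, s→e, s→t}.

6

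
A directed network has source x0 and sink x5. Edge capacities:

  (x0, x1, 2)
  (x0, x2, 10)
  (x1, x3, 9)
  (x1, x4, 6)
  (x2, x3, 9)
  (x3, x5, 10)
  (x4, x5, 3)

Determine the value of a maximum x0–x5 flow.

11

Augment x0→x1→x3→x5: bottleneck 2, flow now 2.
Augment x0→x2→x3→x5: bottleneck 8, flow now 10.
Augment x0→x2→x3→x1→x4→x5: bottleneck 1, flow now 11. (uses reverse residual edge)
No augmenting path remains; maximum flow = 11.
In the residual graph, reachable from x0: {x0, x2}.
Min-cut edges: x0→x1 (2), x2→x3 (9); capacity 2 + 9 = 11.
This cut is saturated, so no flow can exceed 11.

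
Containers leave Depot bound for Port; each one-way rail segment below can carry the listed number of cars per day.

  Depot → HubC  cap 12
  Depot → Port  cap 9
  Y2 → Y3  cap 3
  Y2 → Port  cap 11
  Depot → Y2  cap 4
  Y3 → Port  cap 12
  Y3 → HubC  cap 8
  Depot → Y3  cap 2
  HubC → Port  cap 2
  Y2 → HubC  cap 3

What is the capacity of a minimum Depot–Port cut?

Augment Depot→Port: bottleneck 9, flow now 9.
Augment Depot→Y2→Port: bottleneck 4, flow now 13.
Augment Depot→Y3→Port: bottleneck 2, flow now 15.
Augment Depot→HubC→Port: bottleneck 2, flow now 17.
No augmenting path remains; maximum flow = 17.
By max-flow min-cut, the minimum cut capacity equals the max flow.
In the residual graph, reachable from Depot: {Depot, HubC}.
Min-cut edges: Depot→Y2 (4), Depot→Y3 (2), Depot→Port (9), HubC→Port (2); capacity 4 + 2 + 9 + 2 = 17.

17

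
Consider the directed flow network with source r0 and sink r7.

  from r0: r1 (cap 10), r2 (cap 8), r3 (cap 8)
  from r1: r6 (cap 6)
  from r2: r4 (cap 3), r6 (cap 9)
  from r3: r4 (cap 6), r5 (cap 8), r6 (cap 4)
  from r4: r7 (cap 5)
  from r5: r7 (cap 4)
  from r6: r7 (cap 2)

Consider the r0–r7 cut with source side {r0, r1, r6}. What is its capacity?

18

Edges leaving {r0, r1, r6}: r0→r2 (8), r0→r3 (8), r6→r7 (2).
Cut capacity = 8 + 8 + 2 = 18.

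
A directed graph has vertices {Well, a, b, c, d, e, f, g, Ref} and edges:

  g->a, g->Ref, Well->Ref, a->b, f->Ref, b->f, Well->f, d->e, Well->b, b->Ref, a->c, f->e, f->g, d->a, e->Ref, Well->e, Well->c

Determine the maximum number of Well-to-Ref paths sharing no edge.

Assign every edge capacity 1; by Menger, the answer equals the max flow.
Path Well→Ref (+1); total 1.
Path Well→b→Ref (+1); total 2.
Path Well→e→Ref (+1); total 3.
Path Well→f→Ref (+1); total 4.
No residual Well→Ref path; max flow = 4.
Certifying cut of size 4: {Well→Ref, Well→b, Well→e, Well→f}.

4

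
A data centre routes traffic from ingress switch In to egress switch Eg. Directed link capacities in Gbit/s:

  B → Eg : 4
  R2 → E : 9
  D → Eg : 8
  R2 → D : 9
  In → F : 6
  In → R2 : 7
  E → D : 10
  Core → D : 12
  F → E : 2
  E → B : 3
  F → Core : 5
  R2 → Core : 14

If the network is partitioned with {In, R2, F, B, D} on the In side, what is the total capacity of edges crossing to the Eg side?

Edges leaving {In, R2, F, B, D}: R2→Core (14), R2→E (9), F→Core (5), F→E (2), B→Eg (4), D→Eg (8).
Cut capacity = 14 + 9 + 5 + 2 + 4 + 8 = 42.

42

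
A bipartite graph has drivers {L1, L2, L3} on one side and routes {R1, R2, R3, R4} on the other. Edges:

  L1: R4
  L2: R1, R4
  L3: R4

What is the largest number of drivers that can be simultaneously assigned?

2

Unit-capacity flow: source→left, listed edges, right→sink; max matching = max flow.
Augmenting path L1→R4 (+1); matched 1.
Augmenting path L2→R1 (+1); matched 2.
No augmenting path remains; maximum matching = 2.
König certificate: {L2, R4} is a vertex cover of size 2 (every listed pair touches it), so no matching can be larger.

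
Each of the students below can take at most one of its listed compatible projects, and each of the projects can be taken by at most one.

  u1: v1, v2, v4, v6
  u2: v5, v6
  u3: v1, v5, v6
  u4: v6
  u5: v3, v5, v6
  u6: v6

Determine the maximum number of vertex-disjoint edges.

Unit-capacity flow: source→left, listed edges, right→sink; max matching = max flow.
Augmenting path u1→v1 (+1); matched 1.
Augmenting path u2→v5 (+1); matched 2.
Augmenting path u3→v6 (+1); matched 3.
Augmenting path u5→v3 (+1); matched 4.
Augmenting path u4→v6→u3→v1→u1→v2 (+1); matched 5.
No augmenting path remains; maximum matching = 5.
König certificate: {u1, u2, u3, u5, v6} is a vertex cover of size 5 (every listed pair touches it), so no matching can be larger.

5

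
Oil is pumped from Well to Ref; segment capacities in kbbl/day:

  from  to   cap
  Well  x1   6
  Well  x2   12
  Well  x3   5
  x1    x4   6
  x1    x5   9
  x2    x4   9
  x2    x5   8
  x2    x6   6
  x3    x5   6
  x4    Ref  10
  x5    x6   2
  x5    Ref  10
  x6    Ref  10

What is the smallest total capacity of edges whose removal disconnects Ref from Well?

23

Augment Well→x1→x4→Ref: bottleneck 6, flow now 6.
Augment Well→x2→x4→Ref: bottleneck 4, flow now 10.
Augment Well→x2→x5→Ref: bottleneck 8, flow now 18.
Augment Well→x3→x5→Ref: bottleneck 2, flow now 20.
Augment Well→x3→x5→x6→Ref: bottleneck 2, flow now 22.
Augment Well→x3→x5→x2→x6→Ref: bottleneck 1, flow now 23. (uses reverse residual edge)
No augmenting path remains; maximum flow = 23.
By max-flow min-cut, the minimum cut capacity equals the max flow.
In the residual graph, reachable from Well: {Well}.
Min-cut edges: Well→x1 (6), Well→x2 (12), Well→x3 (5); capacity 6 + 12 + 5 = 23.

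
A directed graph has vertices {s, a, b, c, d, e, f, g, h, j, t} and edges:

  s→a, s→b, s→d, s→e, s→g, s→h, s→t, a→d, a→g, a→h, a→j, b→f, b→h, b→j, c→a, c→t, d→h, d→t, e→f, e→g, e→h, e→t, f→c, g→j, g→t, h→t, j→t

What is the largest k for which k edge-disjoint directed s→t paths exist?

7

Assign every edge capacity 1; by Menger, the answer equals the max flow.
Path s→t (+1); total 1.
Path s→d→t (+1); total 2.
Path s→e→t (+1); total 3.
Path s→g→t (+1); total 4.
Path s→h→t (+1); total 5.
Path s→a→j→t (+1); total 6.
Path s→b→f→c→t (+1); total 7.
No residual s→t path; max flow = 7.
Certifying cut of size 7: {s→a, s→b, s→d, s→e, s→g, s→h, s→t}.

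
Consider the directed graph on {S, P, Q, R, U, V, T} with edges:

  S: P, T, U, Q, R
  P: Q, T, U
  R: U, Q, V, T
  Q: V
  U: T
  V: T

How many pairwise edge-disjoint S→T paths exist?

Assign every edge capacity 1; by Menger, the answer equals the max flow.
Path S→T (+1); total 1.
Path S→P→T (+1); total 2.
Path S→R→T (+1); total 3.
Path S→U→T (+1); total 4.
Path S→Q→V→T (+1); total 5.
No residual S→T path; max flow = 5.
Certifying cut of size 5: {S→P, S→Q, S→R, S→T, S→U}.

5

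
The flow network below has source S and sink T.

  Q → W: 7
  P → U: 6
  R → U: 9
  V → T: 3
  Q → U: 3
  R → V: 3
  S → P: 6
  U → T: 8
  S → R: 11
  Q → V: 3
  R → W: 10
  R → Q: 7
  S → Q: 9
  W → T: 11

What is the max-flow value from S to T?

22

Augment S→P→U→T: bottleneck 6, flow now 6.
Augment S→Q→U→T: bottleneck 2, flow now 8.
Augment S→Q→V→T: bottleneck 3, flow now 11.
Augment S→Q→W→T: bottleneck 4, flow now 15.
Augment S→R→W→T: bottleneck 7, flow now 22.
No augmenting path remains; maximum flow = 22.
In the residual graph, reachable from S: {S, P, Q, R, U, V, W}.
Min-cut edges: U→T (8), V→T (3), W→T (11); capacity 8 + 3 + 11 = 22.
This cut is saturated, so no flow can exceed 22.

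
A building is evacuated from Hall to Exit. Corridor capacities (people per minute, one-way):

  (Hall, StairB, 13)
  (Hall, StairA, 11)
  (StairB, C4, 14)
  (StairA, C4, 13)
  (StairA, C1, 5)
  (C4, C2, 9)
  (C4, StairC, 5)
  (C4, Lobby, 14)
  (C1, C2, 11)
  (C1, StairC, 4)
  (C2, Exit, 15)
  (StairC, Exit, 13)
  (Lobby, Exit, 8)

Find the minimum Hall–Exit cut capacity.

24

Augment Hall→StairB→C4→C2→Exit: bottleneck 9, flow now 9.
Augment Hall→StairB→C4→StairC→Exit: bottleneck 4, flow now 13.
Augment Hall→StairA→C4→StairC→Exit: bottleneck 1, flow now 14.
Augment Hall→StairA→C4→Lobby→Exit: bottleneck 8, flow now 22.
Augment Hall→StairA→C1→C2→Exit: bottleneck 2, flow now 24.
No augmenting path remains; maximum flow = 24.
By max-flow min-cut, the minimum cut capacity equals the max flow.
In the residual graph, reachable from Hall: {Hall}.
Min-cut edges: Hall→StairB (13), Hall→StairA (11); capacity 13 + 11 = 24.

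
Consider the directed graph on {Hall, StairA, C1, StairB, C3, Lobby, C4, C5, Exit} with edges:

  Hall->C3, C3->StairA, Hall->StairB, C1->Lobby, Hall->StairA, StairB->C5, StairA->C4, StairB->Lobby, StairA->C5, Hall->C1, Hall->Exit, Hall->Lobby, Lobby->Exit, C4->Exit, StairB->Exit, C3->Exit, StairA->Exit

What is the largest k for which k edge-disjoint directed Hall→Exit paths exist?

Assign every edge capacity 1; by Menger, the answer equals the max flow.
Path Hall→Exit (+1); total 1.
Path Hall→StairA→Exit (+1); total 2.
Path Hall→StairB→Exit (+1); total 3.
Path Hall→C3→Exit (+1); total 4.
Path Hall→Lobby→Exit (+1); total 5.
No residual Hall→Exit path; max flow = 5.
Certifying cut of size 5: {Hall→C3, Hall→Exit, Hall→StairA, Hall→StairB, Lobby→Exit}.

5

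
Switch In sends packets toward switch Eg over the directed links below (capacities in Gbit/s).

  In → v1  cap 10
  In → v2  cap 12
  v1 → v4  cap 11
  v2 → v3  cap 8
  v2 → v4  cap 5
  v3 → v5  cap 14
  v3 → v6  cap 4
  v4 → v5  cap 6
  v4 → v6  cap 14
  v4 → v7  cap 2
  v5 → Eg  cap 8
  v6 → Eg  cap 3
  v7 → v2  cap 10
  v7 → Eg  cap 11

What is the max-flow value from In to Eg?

Augment In→v1→v4→v5→Eg: bottleneck 6, flow now 6.
Augment In→v1→v4→v6→Eg: bottleneck 3, flow now 9.
Augment In→v1→v4→v7→Eg: bottleneck 1, flow now 10.
Augment In→v2→v3→v5→Eg: bottleneck 2, flow now 12.
Augment In→v2→v4→v7→Eg: bottleneck 1, flow now 13.
No augmenting path remains; maximum flow = 13.
In the residual graph, reachable from In: {In, v1, v2, v3, v4, v5, v6}.
Min-cut edges: v4→v7 (2), v5→Eg (8), v6→Eg (3); capacity 2 + 8 + 3 = 13.
This cut is saturated, so no flow can exceed 13.

13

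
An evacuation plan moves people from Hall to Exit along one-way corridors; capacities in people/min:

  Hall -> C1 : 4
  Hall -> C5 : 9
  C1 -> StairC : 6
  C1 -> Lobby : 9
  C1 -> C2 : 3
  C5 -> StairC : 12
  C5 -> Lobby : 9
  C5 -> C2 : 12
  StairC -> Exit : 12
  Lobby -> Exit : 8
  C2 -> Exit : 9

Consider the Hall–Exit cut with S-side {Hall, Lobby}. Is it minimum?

Given cut capacity: 4 + 9 + 8 = 21.
Augment Hall→C1→StairC→Exit: bottleneck 4, flow now 4.
Augment Hall→C5→StairC→Exit: bottleneck 8, flow now 12.
Augment Hall→C5→Lobby→Exit: bottleneck 1, flow now 13.
No augmenting path remains; maximum flow = 13.
In the residual graph, reachable from Hall: {Hall}.
Min-cut edges: Hall→C1 (4), Hall→C5 (9); capacity 4 + 9 = 13.
Cut capacity 21 exceeds the max flow 13, so it is not minimum.

No — its capacity is 21, but the minimum cut has capacity 13.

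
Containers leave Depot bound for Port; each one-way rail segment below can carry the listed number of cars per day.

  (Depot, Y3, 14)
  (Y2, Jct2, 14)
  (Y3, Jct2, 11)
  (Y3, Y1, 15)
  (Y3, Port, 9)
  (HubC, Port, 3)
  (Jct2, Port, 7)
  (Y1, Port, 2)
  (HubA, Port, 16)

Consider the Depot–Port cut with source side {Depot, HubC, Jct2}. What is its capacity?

24

Edges leaving {Depot, HubC, Jct2}: Depot→Y3 (14), HubC→Port (3), Jct2→Port (7).
Cut capacity = 14 + 3 + 7 = 24.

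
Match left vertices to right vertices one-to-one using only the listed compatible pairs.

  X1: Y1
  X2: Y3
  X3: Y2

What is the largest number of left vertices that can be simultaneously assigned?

3

Unit-capacity flow: source→left, listed edges, right→sink; max matching = max flow.
Augmenting path X1→Y1 (+1); matched 1.
Augmenting path X2→Y3 (+1); matched 2.
Augmenting path X3→Y2 (+1); matched 3.
No augmenting path remains; maximum matching = 3.
König certificate: {X1, X2, X3} is a vertex cover of size 3 (every listed pair touches it), so no matching can be larger.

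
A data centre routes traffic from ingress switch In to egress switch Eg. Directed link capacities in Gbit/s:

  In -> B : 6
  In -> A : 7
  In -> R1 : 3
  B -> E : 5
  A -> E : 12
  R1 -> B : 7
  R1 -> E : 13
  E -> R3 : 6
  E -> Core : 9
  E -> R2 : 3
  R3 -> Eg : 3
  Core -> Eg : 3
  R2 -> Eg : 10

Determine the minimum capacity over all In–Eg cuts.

9

Augment In→B→E→R3→Eg: bottleneck 3, flow now 3.
Augment In→B→E→Core→Eg: bottleneck 2, flow now 5.
Augment In→A→E→Core→Eg: bottleneck 1, flow now 6.
Augment In→A→E→R2→Eg: bottleneck 3, flow now 9.
No augmenting path remains; maximum flow = 9.
By max-flow min-cut, the minimum cut capacity equals the max flow.
In the residual graph, reachable from In: {In, B, A, R1, E, R3, Core}.
Min-cut edges: E→R2 (3), R3→Eg (3), Core→Eg (3); capacity 3 + 3 + 3 = 9.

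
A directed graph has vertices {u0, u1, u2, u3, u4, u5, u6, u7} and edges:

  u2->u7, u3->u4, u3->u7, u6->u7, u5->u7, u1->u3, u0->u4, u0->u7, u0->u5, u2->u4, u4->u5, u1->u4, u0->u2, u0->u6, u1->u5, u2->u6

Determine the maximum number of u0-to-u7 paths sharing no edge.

4

Assign every edge capacity 1; by Menger, the answer equals the max flow.
Path u0→u7 (+1); total 1.
Path u0→u2→u7 (+1); total 2.
Path u0→u5→u7 (+1); total 3.
Path u0→u6→u7 (+1); total 4.
No residual u0→u7 path; max flow = 4.
Certifying cut of size 4: {u0→u2, u0→u6, u0→u7, u5→u7}.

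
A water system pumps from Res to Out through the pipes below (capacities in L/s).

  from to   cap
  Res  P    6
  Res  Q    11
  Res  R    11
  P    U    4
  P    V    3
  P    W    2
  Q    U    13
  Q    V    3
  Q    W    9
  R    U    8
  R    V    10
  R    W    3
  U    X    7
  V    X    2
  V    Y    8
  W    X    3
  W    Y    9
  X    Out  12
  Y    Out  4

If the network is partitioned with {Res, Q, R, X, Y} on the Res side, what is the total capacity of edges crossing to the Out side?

68

Edges leaving {Res, Q, R, X, Y}: Res→P (6), Q→U (13), Q→V (3), Q→W (9), R→U (8), R→V (10), R→W (3), X→Out (12), Y→Out (4).
Cut capacity = 6 + 13 + 3 + 9 + 8 + 10 + 3 + 12 + 4 = 68.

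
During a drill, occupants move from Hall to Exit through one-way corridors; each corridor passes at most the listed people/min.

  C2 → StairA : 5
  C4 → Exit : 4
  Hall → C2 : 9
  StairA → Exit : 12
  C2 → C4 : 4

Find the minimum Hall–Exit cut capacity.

Augment Hall→C2→StairA→Exit: bottleneck 5, flow now 5.
Augment Hall→C2→C4→Exit: bottleneck 4, flow now 9.
No augmenting path remains; maximum flow = 9.
By max-flow min-cut, the minimum cut capacity equals the max flow.
In the residual graph, reachable from Hall: {Hall}.
Min-cut edges: Hall→C2 (9); capacity 9 = 9.

9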